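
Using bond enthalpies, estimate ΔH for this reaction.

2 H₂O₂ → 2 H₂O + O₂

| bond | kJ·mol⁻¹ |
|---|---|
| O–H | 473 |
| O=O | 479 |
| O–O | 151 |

ΔH ≈ −177 kJ

Bonds broken (reactants):
  O–H: 4 × 473 = 1892
  O–O: 2 × 151 = 302
  Σ(broken) = 2194 kJ
Bonds formed (products):
  O–H: 4 × 473 = 1892
  O=O: 1 × 479 = 479
  Σ(formed) = 2371 kJ
ΔH = Σ(broken) − Σ(formed) = 2194 − 2371 = −177 kJ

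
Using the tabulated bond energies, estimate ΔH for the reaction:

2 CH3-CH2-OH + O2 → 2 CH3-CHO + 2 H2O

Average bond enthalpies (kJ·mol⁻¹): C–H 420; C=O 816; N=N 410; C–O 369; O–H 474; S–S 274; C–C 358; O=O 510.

Bonds broken (reactants):
  C–C: 2 × 358 = 716
  C–H: 10 × 420 = 4200
  C–O: 2 × 369 = 738
  O–H: 2 × 474 = 948
  O=O: 1 × 510 = 510
  Σ(broken) = 7112 kJ
Bonds formed (products):
  C–C: 2 × 358 = 716
  C–H: 8 × 420 = 3360
  C=O: 2 × 816 = 1632
  O–H: 4 × 474 = 1896
  Σ(formed) = 7604 kJ
ΔH = Σ(broken) − Σ(formed) = 7112 − 7604 = −492 kJ

ΔH ≈ −492 kJ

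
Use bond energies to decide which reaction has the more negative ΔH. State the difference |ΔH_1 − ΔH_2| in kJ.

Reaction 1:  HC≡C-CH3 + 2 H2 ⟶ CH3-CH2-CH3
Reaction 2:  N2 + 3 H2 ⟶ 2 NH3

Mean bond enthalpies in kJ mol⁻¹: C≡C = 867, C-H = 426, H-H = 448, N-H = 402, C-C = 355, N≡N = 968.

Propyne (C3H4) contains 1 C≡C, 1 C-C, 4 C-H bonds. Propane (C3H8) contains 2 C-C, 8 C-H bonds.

Reaction 1, by 196 kJ

Reaction 1:
  Bonds broken (reactants):
    C≡C: 1 × 867 = 867
    C-C: 1 × 355 = 355
    C-H: 4 × 426 = 1704
    H-H: 2 × 448 = 896
    Σ(broken) = 3822 kJ
  Bonds formed (products):
    C-C: 2 × 355 = 710
    C-H: 8 × 426 = 3408
    Σ(formed) = 4118 kJ
  ΔH_1 = 3822 − 4118 = −296 kJ
Reaction 2:
  Bonds broken (reactants):
    H-H: 3 × 448 = 1344
    N≡N: 1 × 968 = 968
    Σ(broken) = 2312 kJ
  Bonds formed (products):
    N-H: 6 × 402 = 2412
    Σ(formed) = 2412 kJ
  ΔH_2 = 2312 − 2412 = −100 kJ
ΔH_1 − ΔH_2 = −196 kJ, so reaction 1 has the more negative ΔH; |ΔH_1 − ΔH_2| = 196 kJ.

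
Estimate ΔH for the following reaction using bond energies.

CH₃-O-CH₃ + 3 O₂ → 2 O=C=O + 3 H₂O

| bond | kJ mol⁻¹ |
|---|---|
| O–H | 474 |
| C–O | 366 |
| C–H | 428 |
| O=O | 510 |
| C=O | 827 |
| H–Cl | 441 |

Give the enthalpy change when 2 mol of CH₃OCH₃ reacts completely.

Bonds broken (reactants):
  C–H: 6 × 428 = 2568
  C–O: 2 × 366 = 732
  O=O: 3 × 510 = 1530
  Σ(broken) = 4830 kJ
Bonds formed (products):
  C=O: 4 × 827 = 3308
  O–H: 6 × 474 = 2844
  Σ(formed) = 6152 kJ
ΔH = Σ(broken) − Σ(formed) = 4830 − 6152 = −1322 kJ
For 2× the reaction as written: 2 × (−1322) = −2644 kJ

ΔH = −2644 kJ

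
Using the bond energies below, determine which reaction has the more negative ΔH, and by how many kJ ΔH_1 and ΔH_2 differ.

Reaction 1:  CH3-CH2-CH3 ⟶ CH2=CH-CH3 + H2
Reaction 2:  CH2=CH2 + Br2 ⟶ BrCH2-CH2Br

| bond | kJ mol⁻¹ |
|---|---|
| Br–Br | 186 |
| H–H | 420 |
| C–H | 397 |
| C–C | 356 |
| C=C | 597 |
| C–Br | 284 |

Reaction 1:
  Bonds broken (reactants):
    C–C: 2 × 356 = 712
    C–H: 8 × 397 = 3176
    Σ(broken) = 3888 kJ
  Bonds formed (products):
    C–C: 1 × 356 = 356
    C–H: 6 × 397 = 2382
    C=C: 1 × 597 = 597
    H–H: 1 × 420 = 420
    Σ(formed) = 3755 kJ
  ΔH_1 = 3888 − 3755 = +133 kJ
Reaction 2:
  Bonds broken (reactants):
    Br–Br: 1 × 186 = 186
    C–H: 4 × 397 = 1588
    C=C: 1 × 597 = 597
    Σ(broken) = 2371 kJ
  Bonds formed (products):
    C–Br: 2 × 284 = 568
    C–C: 1 × 356 = 356
    C–H: 4 × 397 = 1588
    Σ(formed) = 2512 kJ
  ΔH_2 = 2371 − 2512 = −141 kJ
ΔH_1 − ΔH_2 = +274 kJ, so reaction 2 has the more negative ΔH; |ΔH_1 − ΔH_2| = 274 kJ.

Reaction 2, by 274 kJ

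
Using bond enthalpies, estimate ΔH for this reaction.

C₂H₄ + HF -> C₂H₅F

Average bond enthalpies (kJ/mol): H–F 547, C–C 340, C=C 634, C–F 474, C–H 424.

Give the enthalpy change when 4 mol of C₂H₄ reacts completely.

Bonds broken (reactants):
  C–H: 4 × 424 = 1696
  C=C: 1 × 634 = 634
  H–F: 1 × 547 = 547
  Σ(broken) = 2877 kJ
Bonds formed (products):
  C–C: 1 × 340 = 340
  C–F: 1 × 474 = 474
  C–H: 5 × 424 = 2120
  Σ(formed) = 2934 kJ
ΔH = Σ(broken) − Σ(formed) = 2877 − 2934 = −57 kJ
For 4× the reaction as written: 4 × (−57) = −228 kJ

ΔH = −228 kJ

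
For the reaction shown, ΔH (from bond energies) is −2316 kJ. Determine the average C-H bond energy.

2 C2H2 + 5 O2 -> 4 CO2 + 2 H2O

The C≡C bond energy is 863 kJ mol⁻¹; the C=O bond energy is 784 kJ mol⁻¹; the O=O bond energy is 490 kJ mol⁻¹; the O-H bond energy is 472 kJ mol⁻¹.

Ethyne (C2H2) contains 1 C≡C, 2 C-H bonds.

Let D be the C-H bond energy.
Σ(broken) = 2×863 + 4×D + 5×490 = 4176 + 4D
Σ(formed) = 8×784 + 4×472 = 8160
ΔH = Σ(broken) − Σ(formed) = (4176 + 4D) − (8160) = −3984 + 4D
Setting this equal to −2316 kJ gives 4D = 1668, so D = 417 kJ/mol.

D(C-H) ≈ 417 kJ/mol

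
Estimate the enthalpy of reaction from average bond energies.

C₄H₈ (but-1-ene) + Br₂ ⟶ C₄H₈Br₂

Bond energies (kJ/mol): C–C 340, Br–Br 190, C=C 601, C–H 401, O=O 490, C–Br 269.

Bonds broken (reactants):
  Br–Br: 1 × 190 = 190
  C–C: 2 × 340 = 680
  C–H: 8 × 401 = 3208
  C=C: 1 × 601 = 601
  Σ(broken) = 4679 kJ
Bonds formed (products):
  C–Br: 2 × 269 = 538
  C–C: 3 × 340 = 1020
  C–H: 8 × 401 = 3208
  Σ(formed) = 4766 kJ
ΔH = Σ(broken) − Σ(formed) = 4679 − 4766 = −87 kJ

ΔH ≈ −87 kJ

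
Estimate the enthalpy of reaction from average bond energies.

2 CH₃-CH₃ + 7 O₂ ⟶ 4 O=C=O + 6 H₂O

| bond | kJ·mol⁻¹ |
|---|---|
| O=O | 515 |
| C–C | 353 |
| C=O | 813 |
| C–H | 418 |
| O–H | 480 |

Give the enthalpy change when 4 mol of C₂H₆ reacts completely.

ΔH = −5874 kJ

Bonds broken (reactants):
  C–C: 2 × 353 = 706
  C–H: 12 × 418 = 5016
  O=O: 7 × 515 = 3605
  Σ(broken) = 9327 kJ
Bonds formed (products):
  C=O: 8 × 813 = 6504
  O–H: 12 × 480 = 5760
  Σ(formed) = 12264 kJ
ΔH = Σ(broken) − Σ(formed) = 9327 − 12264 = −2937 kJ
For 2× the reaction as written: 2 × (−2937) = −5874 kJ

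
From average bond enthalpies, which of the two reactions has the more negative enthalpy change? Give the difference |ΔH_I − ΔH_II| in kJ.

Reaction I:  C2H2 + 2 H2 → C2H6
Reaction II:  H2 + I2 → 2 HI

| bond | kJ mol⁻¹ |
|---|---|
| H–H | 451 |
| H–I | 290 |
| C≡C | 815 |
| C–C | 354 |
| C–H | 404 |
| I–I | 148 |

Reaction I:
  Bonds broken (reactants):
    C≡C: 1 × 815 = 815
    C–H: 2 × 404 = 808
    H–H: 2 × 451 = 902
    Σ(broken) = 2525 kJ
  Bonds formed (products):
    C–C: 1 × 354 = 354
    C–H: 6 × 404 = 2424
    Σ(formed) = 2778 kJ
  ΔH_I = 2525 − 2778 = −253 kJ
Reaction II:
  Bonds broken (reactants):
    H–H: 1 × 451 = 451
    I–I: 1 × 148 = 148
    Σ(broken) = 599 kJ
  Bonds formed (products):
    H–I: 2 × 290 = 580
    Σ(formed) = 580 kJ
  ΔH_II = 599 − 580 = +19 kJ
ΔH_I − ΔH_II = −272 kJ, so reaction I has the more negative ΔH; |ΔH_I − ΔH_II| = 272 kJ.

Reaction I, by 272 kJ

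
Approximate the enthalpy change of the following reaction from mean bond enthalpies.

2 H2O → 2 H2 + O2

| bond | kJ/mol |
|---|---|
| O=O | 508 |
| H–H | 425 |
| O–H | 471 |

ΔH ≈ +526 kJ

Bonds broken (reactants):
  O–H: 4 × 471 = 1884
  Σ(broken) = 1884 kJ
Bonds formed (products):
  H–H: 2 × 425 = 850
  O=O: 1 × 508 = 508
  Σ(formed) = 1358 kJ
ΔH = Σ(broken) − Σ(formed) = 1884 − 1358 = +526 kJ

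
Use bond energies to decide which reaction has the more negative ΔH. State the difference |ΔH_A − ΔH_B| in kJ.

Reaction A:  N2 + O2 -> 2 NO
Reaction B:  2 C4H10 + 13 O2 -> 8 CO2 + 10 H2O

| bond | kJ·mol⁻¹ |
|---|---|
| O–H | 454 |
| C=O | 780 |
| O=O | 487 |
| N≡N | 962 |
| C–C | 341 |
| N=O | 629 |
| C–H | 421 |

Reaction A:
  Bonds broken (reactants):
    N≡N: 1 × 962 = 962
    O=O: 1 × 487 = 487
    Σ(broken) = 1449 kJ
  Bonds formed (products):
    N=O: 2 × 629 = 1258
    Σ(formed) = 1258 kJ
  ΔH_A = 1449 − 1258 = +191 kJ
Reaction B:
  Bonds broken (reactants):
    C–C: 6 × 341 = 2046
    C–H: 20 × 421 = 8420
    O=O: 13 × 487 = 6331
    Σ(broken) = 16797 kJ
  Bonds formed (products):
    C=O: 16 × 780 = 12480
    O–H: 20 × 454 = 9080
    Σ(formed) = 21560 kJ
  ΔH_B = 16797 − 21560 = −4763 kJ
ΔH_A − ΔH_B = +4954 kJ, so reaction B has the more negative ΔH; |ΔH_A − ΔH_B| = 4954 kJ.

Reaction B, by 4954 kJ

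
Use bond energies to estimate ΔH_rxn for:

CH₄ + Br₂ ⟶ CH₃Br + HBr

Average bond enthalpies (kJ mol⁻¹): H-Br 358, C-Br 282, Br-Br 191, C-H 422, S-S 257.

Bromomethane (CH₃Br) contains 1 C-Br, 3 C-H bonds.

ΔH ≈ −27 kJ

Bonds broken (reactants):
  Br-Br: 1 × 191 = 191
  C-H: 4 × 422 = 1688
  Σ(broken) = 1879 kJ
Bonds formed (products):
  C-Br: 1 × 282 = 282
  C-H: 3 × 422 = 1266
  H-Br: 1 × 358 = 358
  Σ(formed) = 1906 kJ
ΔH = Σ(broken) − Σ(formed) = 1879 − 1906 = −27 kJ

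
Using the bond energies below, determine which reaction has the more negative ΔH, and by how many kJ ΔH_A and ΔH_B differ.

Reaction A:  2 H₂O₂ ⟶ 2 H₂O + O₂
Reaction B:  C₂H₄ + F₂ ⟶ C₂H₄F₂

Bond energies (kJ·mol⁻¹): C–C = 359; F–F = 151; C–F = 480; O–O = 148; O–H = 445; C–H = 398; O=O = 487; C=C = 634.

Reaction A:
  Bonds broken (reactants):
    O–H: 4 × 445 = 1780
    O–O: 2 × 148 = 296
    Σ(broken) = 2076 kJ
  Bonds formed (products):
    O–H: 4 × 445 = 1780
    O=O: 1 × 487 = 487
    Σ(formed) = 2267 kJ
  ΔH_A = 2076 − 2267 = −191 kJ
Reaction B:
  Bonds broken (reactants):
    C–H: 4 × 398 = 1592
    C=C: 1 × 634 = 634
    F–F: 1 × 151 = 151
    Σ(broken) = 2377 kJ
  Bonds formed (products):
    C–C: 1 × 359 = 359
    C–F: 2 × 480 = 960
    C–H: 4 × 398 = 1592
    Σ(formed) = 2911 kJ
  ΔH_B = 2377 − 2911 = −534 kJ
ΔH_A − ΔH_B = +343 kJ, so reaction B has the more negative ΔH; |ΔH_A − ΔH_B| = 343 kJ.

Reaction B, by 343 kJ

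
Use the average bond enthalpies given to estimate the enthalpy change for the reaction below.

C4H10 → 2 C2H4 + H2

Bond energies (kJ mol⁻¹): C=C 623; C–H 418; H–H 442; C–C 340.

Bonds broken (reactants):
  C–C: 3 × 340 = 1020
  C–H: 10 × 418 = 4180
  Σ(broken) = 5200 kJ
Bonds formed (products):
  C–H: 8 × 418 = 3344
  C=C: 2 × 623 = 1246
  H–H: 1 × 442 = 442
  Σ(formed) = 5032 kJ
ΔH = Σ(broken) − Σ(formed) = 5200 − 5032 = +168 kJ

ΔH ≈ +168 kJ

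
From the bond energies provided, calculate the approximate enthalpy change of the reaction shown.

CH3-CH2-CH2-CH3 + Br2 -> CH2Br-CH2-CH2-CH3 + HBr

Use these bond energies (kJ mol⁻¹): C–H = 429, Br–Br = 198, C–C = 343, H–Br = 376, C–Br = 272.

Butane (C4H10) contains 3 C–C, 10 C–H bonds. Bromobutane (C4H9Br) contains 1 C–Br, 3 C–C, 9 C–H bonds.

Bonds broken (reactants):
  Br–Br: 1 × 198 = 198
  C–C: 3 × 343 = 1029
  C–H: 10 × 429 = 4290
  Σ(broken) = 5517 kJ
Bonds formed (products):
  C–Br: 1 × 272 = 272
  C–C: 3 × 343 = 1029
  C–H: 9 × 429 = 3861
  H–Br: 1 × 376 = 376
  Σ(formed) = 5538 kJ
ΔH = Σ(broken) − Σ(formed) = 5517 − 5538 = −21 kJ

ΔH ≈ −21 kJ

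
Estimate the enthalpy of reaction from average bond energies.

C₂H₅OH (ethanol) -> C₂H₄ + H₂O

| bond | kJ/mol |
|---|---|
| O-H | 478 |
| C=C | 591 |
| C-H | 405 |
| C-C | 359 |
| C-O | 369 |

Bonds broken (reactants):
  C-C: 1 × 359 = 359
  C-H: 5 × 405 = 2025
  C-O: 1 × 369 = 369
  O-H: 1 × 478 = 478
  Σ(broken) = 3231 kJ
Bonds formed (products):
  C-H: 4 × 405 = 1620
  C=C: 1 × 591 = 591
  O-H: 2 × 478 = 956
  Σ(formed) = 3167 kJ
ΔH = Σ(broken) − Σ(formed) = 3231 − 3167 = +64 kJ

ΔH ≈ +64 kJ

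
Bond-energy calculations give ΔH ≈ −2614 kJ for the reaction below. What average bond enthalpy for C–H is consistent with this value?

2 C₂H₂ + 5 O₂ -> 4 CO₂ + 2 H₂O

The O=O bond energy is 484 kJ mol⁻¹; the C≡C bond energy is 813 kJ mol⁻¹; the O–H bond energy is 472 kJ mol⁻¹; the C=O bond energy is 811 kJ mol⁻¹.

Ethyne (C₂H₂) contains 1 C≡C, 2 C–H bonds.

D(C–H) ≈ 429 kJ/mol

Let D be the C–H bond energy.
Σ(broken) = 2×813 + 4×D + 5×484 = 4046 + 4D
Σ(formed) = 8×811 + 4×472 = 8376
ΔH = Σ(broken) − Σ(formed) = (4046 + 4D) − (8376) = −4330 + 4D
Setting this equal to −2614 kJ gives 4D = 1716, so D = 429 kJ/mol.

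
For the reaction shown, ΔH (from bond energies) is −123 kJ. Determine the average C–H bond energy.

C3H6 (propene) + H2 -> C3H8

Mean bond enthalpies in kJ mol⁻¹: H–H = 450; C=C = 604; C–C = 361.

Let D be the C–H bond energy.
Σ(broken) = 1×361 + 6×D + 1×604 + 1×450 = 1415 + 6D
Σ(formed) = 2×361 + 8×D = 722 + 8D
ΔH = Σ(broken) − Σ(formed) = (1415 + 6D) − (722 + 8D) = +693 − 2D
Setting this equal to −123 kJ gives 2D = 816, so D = 408 kJ/mol.

D(C–H) ≈ 408 kJ/mol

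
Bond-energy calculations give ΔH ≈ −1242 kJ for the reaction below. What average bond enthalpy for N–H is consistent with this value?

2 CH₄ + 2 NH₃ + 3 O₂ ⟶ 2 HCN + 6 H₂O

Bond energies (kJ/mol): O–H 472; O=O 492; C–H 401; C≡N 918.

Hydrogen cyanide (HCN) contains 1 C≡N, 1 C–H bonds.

D(N–H) ≈ 396 kJ/mol

Let D be the N–H bond energy.
Σ(broken) = 8×401 + 6×D + 3×492 = 4684 + 6D
Σ(formed) = 2×918 + 2×401 + 12×472 = 8302
ΔH = Σ(broken) − Σ(formed) = (4684 + 6D) − (8302) = −3618 + 6D
Setting this equal to −1242 kJ gives 6D = 2376, so D = 396 kJ/mol.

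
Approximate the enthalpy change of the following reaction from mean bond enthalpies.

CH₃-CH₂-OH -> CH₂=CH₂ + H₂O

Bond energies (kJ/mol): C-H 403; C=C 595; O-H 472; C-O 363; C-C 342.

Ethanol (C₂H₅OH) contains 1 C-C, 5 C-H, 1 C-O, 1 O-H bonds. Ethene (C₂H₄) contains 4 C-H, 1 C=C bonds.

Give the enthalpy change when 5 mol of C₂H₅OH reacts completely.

ΔH = +205 kJ

Bonds broken (reactants):
  C-C: 1 × 342 = 342
  C-H: 5 × 403 = 2015
  C-O: 1 × 363 = 363
  O-H: 1 × 472 = 472
  Σ(broken) = 3192 kJ
Bonds formed (products):
  C-H: 4 × 403 = 1612
  C=C: 1 × 595 = 595
  O-H: 2 × 472 = 944
  Σ(formed) = 3151 kJ
ΔH = Σ(broken) − Σ(formed) = 3192 − 3151 = +41 kJ
For 5× the reaction as written: 5 × (+41) = +205 kJ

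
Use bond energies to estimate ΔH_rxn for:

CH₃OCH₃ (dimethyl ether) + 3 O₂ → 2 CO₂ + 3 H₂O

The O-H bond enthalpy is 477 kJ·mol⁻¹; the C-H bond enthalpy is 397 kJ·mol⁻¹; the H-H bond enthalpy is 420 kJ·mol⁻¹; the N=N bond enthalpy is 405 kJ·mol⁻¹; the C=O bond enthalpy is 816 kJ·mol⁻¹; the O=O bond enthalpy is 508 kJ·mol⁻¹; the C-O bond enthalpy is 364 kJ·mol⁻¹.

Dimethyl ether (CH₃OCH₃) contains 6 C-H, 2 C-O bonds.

ΔH ≈ −1492 kJ

Bonds broken (reactants):
  C-H: 6 × 397 = 2382
  C-O: 2 × 364 = 728
  O=O: 3 × 508 = 1524
  Σ(broken) = 4634 kJ
Bonds formed (products):
  C=O: 4 × 816 = 3264
  O-H: 6 × 477 = 2862
  Σ(formed) = 6126 kJ
ΔH = Σ(broken) − Σ(formed) = 4634 − 6126 = −1492 kJ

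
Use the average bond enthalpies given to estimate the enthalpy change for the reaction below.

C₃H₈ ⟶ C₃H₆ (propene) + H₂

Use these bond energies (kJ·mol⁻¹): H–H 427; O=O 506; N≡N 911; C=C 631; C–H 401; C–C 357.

Bonds broken (reactants):
  C–C: 2 × 357 = 714
  C–H: 8 × 401 = 3208
  Σ(broken) = 3922 kJ
Bonds formed (products):
  C–C: 1 × 357 = 357
  C–H: 6 × 401 = 2406
  C=C: 1 × 631 = 631
  H–H: 1 × 427 = 427
  Σ(formed) = 3821 kJ
ΔH = Σ(broken) − Σ(formed) = 3922 − 3821 = +101 kJ

ΔH ≈ +101 kJ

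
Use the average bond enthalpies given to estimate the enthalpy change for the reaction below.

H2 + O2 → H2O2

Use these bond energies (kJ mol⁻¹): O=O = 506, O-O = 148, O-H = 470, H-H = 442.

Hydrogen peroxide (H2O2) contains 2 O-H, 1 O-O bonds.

ΔH ≈ −140 kJ

Bonds broken (reactants):
  H-H: 1 × 442 = 442
  O=O: 1 × 506 = 506
  Σ(broken) = 948 kJ
Bonds formed (products):
  O-H: 2 × 470 = 940
  O-O: 1 × 148 = 148
  Σ(formed) = 1088 kJ
ΔH = Σ(broken) − Σ(formed) = 948 − 1088 = −140 kJ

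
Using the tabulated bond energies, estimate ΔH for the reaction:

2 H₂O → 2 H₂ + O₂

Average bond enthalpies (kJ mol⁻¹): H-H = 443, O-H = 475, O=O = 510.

Bonds broken (reactants):
  O-H: 4 × 475 = 1900
  Σ(broken) = 1900 kJ
Bonds formed (products):
  H-H: 2 × 443 = 886
  O=O: 1 × 510 = 510
  Σ(formed) = 1396 kJ
ΔH = Σ(broken) − Σ(formed) = 1900 − 1396 = +504 kJ

ΔH ≈ +504 kJ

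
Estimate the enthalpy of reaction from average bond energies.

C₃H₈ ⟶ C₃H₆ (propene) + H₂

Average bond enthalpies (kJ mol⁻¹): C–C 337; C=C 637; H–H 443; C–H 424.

ΔH ≈ +105 kJ

Bonds broken (reactants):
  C–C: 2 × 337 = 674
  C–H: 8 × 424 = 3392
  Σ(broken) = 4066 kJ
Bonds formed (products):
  C–C: 1 × 337 = 337
  C–H: 6 × 424 = 2544
  C=C: 1 × 637 = 637
  H–H: 1 × 443 = 443
  Σ(formed) = 3961 kJ
ΔH = Σ(broken) − Σ(formed) = 4066 − 3961 = +105 kJ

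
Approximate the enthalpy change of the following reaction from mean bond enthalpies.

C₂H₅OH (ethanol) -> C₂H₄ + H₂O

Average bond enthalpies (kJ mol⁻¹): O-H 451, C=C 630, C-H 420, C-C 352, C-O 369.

Bonds broken (reactants):
  C-C: 1 × 352 = 352
  C-H: 5 × 420 = 2100
  C-O: 1 × 369 = 369
  O-H: 1 × 451 = 451
  Σ(broken) = 3272 kJ
Bonds formed (products):
  C-H: 4 × 420 = 1680
  C=C: 1 × 630 = 630
  O-H: 2 × 451 = 902
  Σ(formed) = 3212 kJ
ΔH = Σ(broken) − Σ(formed) = 3272 − 3212 = +60 kJ

ΔH ≈ +60 kJ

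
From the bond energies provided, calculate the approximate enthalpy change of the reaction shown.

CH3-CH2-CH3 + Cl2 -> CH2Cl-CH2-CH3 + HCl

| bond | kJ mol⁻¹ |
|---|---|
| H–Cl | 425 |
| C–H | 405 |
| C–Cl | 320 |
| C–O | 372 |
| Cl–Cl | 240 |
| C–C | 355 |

ΔH ≈ −100 kJ

Bonds broken (reactants):
  C–C: 2 × 355 = 710
  C–H: 8 × 405 = 3240
  Cl–Cl: 1 × 240 = 240
  Σ(broken) = 4190 kJ
Bonds formed (products):
  C–C: 2 × 355 = 710
  C–Cl: 1 × 320 = 320
  C–H: 7 × 405 = 2835
  H–Cl: 1 × 425 = 425
  Σ(formed) = 4290 kJ
ΔH = Σ(broken) − Σ(formed) = 4190 − 4290 = −100 kJ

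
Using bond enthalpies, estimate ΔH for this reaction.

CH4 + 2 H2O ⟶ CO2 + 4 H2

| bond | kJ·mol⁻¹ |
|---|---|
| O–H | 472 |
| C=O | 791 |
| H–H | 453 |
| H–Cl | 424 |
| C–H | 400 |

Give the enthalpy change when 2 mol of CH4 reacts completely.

ΔH = +188 kJ

Bonds broken (reactants):
  C–H: 4 × 400 = 1600
  O–H: 4 × 472 = 1888
  Σ(broken) = 3488 kJ
Bonds formed (products):
  C=O: 2 × 791 = 1582
  H–H: 4 × 453 = 1812
  Σ(formed) = 3394 kJ
ΔH = Σ(broken) − Σ(formed) = 3488 − 3394 = +94 kJ
For 2× the reaction as written: 2 × (+94) = +188 kJ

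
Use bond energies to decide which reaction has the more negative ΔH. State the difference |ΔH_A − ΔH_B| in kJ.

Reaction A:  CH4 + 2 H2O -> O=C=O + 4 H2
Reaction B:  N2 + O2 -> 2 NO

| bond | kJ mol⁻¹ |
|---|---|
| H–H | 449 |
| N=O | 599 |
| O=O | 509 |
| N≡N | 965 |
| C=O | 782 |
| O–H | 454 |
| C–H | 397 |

Reaction A:
  Bonds broken (reactants):
    C–H: 4 × 397 = 1588
    O–H: 4 × 454 = 1816
    Σ(broken) = 3404 kJ
  Bonds formed (products):
    C=O: 2 × 782 = 1564
    H–H: 4 × 449 = 1796
    Σ(formed) = 3360 kJ
  ΔH_A = 3404 − 3360 = +44 kJ
Reaction B:
  Bonds broken (reactants):
    N≡N: 1 × 965 = 965
    O=O: 1 × 509 = 509
    Σ(broken) = 1474 kJ
  Bonds formed (products):
    N=O: 2 × 599 = 1198
    Σ(formed) = 1198 kJ
  ΔH_B = 1474 − 1198 = +276 kJ
ΔH_A − ΔH_B = −232 kJ, so reaction A has the more negative ΔH; |ΔH_A − ΔH_B| = 232 kJ.

Reaction A, by 232 kJ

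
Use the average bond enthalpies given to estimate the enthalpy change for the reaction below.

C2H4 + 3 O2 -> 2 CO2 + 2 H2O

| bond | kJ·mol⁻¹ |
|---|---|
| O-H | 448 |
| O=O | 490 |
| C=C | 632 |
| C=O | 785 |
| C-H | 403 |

ΔH ≈ −1218 kJ

Bonds broken (reactants):
  C-H: 4 × 403 = 1612
  C=C: 1 × 632 = 632
  O=O: 3 × 490 = 1470
  Σ(broken) = 3714 kJ
Bonds formed (products):
  C=O: 4 × 785 = 3140
  O-H: 4 × 448 = 1792
  Σ(formed) = 4932 kJ
ΔH = Σ(broken) − Σ(formed) = 3714 − 4932 = −1218 kJ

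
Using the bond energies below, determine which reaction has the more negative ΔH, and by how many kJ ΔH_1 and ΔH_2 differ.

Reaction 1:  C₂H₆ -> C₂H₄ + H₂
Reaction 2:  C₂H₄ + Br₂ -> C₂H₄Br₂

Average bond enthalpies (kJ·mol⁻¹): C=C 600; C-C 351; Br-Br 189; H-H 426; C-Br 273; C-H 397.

Reaction 2, by 227 kJ

Reaction 1:
  Bonds broken (reactants):
    C-C: 1 × 351 = 351
    C-H: 6 × 397 = 2382
    Σ(broken) = 2733 kJ
  Bonds formed (products):
    C-H: 4 × 397 = 1588
    C=C: 1 × 600 = 600
    H-H: 1 × 426 = 426
    Σ(formed) = 2614 kJ
  ΔH_1 = 2733 − 2614 = +119 kJ
Reaction 2:
  Bonds broken (reactants):
    Br-Br: 1 × 189 = 189
    C-H: 4 × 397 = 1588
    C=C: 1 × 600 = 600
    Σ(broken) = 2377 kJ
  Bonds formed (products):
    C-Br: 2 × 273 = 546
    C-C: 1 × 351 = 351
    C-H: 4 × 397 = 1588
    Σ(formed) = 2485 kJ
  ΔH_2 = 2377 − 2485 = −108 kJ
ΔH_1 − ΔH_2 = +227 kJ, so reaction 2 has the more negative ΔH; |ΔH_1 − ΔH_2| = 227 kJ.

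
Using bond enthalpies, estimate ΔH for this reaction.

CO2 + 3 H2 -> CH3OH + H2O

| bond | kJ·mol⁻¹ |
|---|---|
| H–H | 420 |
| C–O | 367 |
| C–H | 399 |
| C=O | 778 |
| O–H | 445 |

ΔH ≈ −83 kJ

Bonds broken (reactants):
  C=O: 2 × 778 = 1556
  H–H: 3 × 420 = 1260
  Σ(broken) = 2816 kJ
Bonds formed (products):
  C–H: 3 × 399 = 1197
  C–O: 1 × 367 = 367
  O–H: 3 × 445 = 1335
  Σ(formed) = 2899 kJ
ΔH = Σ(broken) − Σ(formed) = 2816 − 2899 = −83 kJ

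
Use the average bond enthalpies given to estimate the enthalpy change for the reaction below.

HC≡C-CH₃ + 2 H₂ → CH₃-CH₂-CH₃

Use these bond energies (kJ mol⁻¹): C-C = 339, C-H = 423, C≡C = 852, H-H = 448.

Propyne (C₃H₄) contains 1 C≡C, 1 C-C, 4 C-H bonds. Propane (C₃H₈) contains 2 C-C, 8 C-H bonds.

ΔH ≈ −283 kJ

Bonds broken (reactants):
  C≡C: 1 × 852 = 852
  C-C: 1 × 339 = 339
  C-H: 4 × 423 = 1692
  H-H: 2 × 448 = 896
  Σ(broken) = 3779 kJ
Bonds formed (products):
  C-C: 2 × 339 = 678
  C-H: 8 × 423 = 3384
  Σ(formed) = 4062 kJ
ΔH = Σ(broken) − Σ(formed) = 3779 − 4062 = −283 kJ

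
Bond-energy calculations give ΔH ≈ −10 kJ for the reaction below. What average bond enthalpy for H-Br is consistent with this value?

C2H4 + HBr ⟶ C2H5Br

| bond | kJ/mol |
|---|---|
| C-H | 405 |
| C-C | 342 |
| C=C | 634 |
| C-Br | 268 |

D(H-Br) ≈ 371 kJ/mol

Let D be the H-Br bond energy.
Σ(broken) = 4×405 + 1×634 + 1×D = 2254 + D
Σ(formed) = 1×268 + 1×342 + 5×405 = 2635
ΔH = Σ(broken) − Σ(formed) = (2254 + D) − (2635) = −381 + D
Setting this equal to −10 kJ gives D = 371 kJ/mol.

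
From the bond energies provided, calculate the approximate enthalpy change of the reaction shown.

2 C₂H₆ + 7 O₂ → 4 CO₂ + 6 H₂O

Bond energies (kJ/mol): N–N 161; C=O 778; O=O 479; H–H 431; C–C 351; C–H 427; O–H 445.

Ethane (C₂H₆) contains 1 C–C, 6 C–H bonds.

ΔH ≈ −2385 kJ

Bonds broken (reactants):
  C–C: 2 × 351 = 702
  C–H: 12 × 427 = 5124
  O=O: 7 × 479 = 3353
  Σ(broken) = 9179 kJ
Bonds formed (products):
  C=O: 8 × 778 = 6224
  O–H: 12 × 445 = 5340
  Σ(formed) = 11564 kJ
ΔH = Σ(broken) − Σ(formed) = 9179 − 11564 = −2385 kJ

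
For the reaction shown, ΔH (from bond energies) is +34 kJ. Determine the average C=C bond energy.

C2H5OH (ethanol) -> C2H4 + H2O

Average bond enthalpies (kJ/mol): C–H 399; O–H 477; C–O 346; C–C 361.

Let D be the C=C bond energy.
Σ(broken) = 1×361 + 5×399 + 1×346 + 1×477 = 3179
Σ(formed) = 4×399 + 1×D + 2×477 = 2550 + D
ΔH = Σ(broken) − Σ(formed) = (3179) − (2550 + D) = +629 − D
Setting this equal to +34 kJ gives D = 595 kJ/mol.

D(C=C) ≈ 595 kJ/mol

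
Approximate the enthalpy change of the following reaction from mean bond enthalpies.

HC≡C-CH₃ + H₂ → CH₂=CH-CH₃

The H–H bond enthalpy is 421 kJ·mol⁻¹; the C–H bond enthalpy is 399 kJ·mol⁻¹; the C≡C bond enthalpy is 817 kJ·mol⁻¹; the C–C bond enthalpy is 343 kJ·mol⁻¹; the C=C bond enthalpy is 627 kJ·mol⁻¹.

Bonds broken (reactants):
  C≡C: 1 × 817 = 817
  C–C: 1 × 343 = 343
  C–H: 4 × 399 = 1596
  H–H: 1 × 421 = 421
  Σ(broken) = 3177 kJ
Bonds formed (products):
  C–C: 1 × 343 = 343
  C–H: 6 × 399 = 2394
  C=C: 1 × 627 = 627
  Σ(formed) = 3364 kJ
ΔH = Σ(broken) − Σ(formed) = 3177 − 3364 = −187 kJ

ΔH ≈ −187 kJ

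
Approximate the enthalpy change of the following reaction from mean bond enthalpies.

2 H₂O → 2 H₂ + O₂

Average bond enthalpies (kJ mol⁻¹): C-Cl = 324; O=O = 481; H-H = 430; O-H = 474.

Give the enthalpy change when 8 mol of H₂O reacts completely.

ΔH = +2220 kJ

Bonds broken (reactants):
  O-H: 4 × 474 = 1896
  Σ(broken) = 1896 kJ
Bonds formed (products):
  H-H: 2 × 430 = 860
  O=O: 1 × 481 = 481
  Σ(formed) = 1341 kJ
ΔH = Σ(broken) − Σ(formed) = 1896 − 1341 = +555 kJ
For 4× the reaction as written: 4 × (+555) = +2220 kJ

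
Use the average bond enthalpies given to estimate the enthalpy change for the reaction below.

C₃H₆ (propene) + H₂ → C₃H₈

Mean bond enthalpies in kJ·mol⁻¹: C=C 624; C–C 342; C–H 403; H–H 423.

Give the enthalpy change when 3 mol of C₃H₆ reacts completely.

ΔH = −303 kJ

Bonds broken (reactants):
  C–C: 1 × 342 = 342
  C–H: 6 × 403 = 2418
  C=C: 1 × 624 = 624
  H–H: 1 × 423 = 423
  Σ(broken) = 3807 kJ
Bonds formed (products):
  C–C: 2 × 342 = 684
  C–H: 8 × 403 = 3224
  Σ(formed) = 3908 kJ
ΔH = Σ(broken) − Σ(formed) = 3807 − 3908 = −101 kJ
For 3× the reaction as written: 3 × (−101) = −303 kJ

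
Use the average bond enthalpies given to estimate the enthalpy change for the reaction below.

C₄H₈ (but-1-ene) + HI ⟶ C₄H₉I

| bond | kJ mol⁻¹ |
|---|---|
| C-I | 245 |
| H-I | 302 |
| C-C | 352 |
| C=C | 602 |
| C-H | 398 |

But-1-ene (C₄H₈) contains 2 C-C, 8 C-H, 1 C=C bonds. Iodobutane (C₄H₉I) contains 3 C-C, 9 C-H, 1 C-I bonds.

Bonds broken (reactants):
  C-C: 2 × 352 = 704
  C-H: 8 × 398 = 3184
  C=C: 1 × 602 = 602
  H-I: 1 × 302 = 302
  Σ(broken) = 4792 kJ
Bonds formed (products):
  C-C: 3 × 352 = 1056
  C-H: 9 × 398 = 3582
  C-I: 1 × 245 = 245
  Σ(formed) = 4883 kJ
ΔH = Σ(broken) − Σ(formed) = 4792 − 4883 = −91 kJ

ΔH ≈ −91 kJ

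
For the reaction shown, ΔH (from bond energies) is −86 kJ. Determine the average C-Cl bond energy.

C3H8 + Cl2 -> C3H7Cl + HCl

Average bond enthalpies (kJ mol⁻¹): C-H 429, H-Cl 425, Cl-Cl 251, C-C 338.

Let D be the C-Cl bond energy.
Σ(broken) = 2×338 + 8×429 + 1×251 = 4359
Σ(formed) = 2×338 + 1×D + 7×429 + 1×425 = 4104 + D
ΔH = Σ(broken) − Σ(formed) = (4359) − (4104 + D) = +255 − D
Setting this equal to −86 kJ gives D = 341 kJ/mol.

D(C-Cl) ≈ 341 kJ/mol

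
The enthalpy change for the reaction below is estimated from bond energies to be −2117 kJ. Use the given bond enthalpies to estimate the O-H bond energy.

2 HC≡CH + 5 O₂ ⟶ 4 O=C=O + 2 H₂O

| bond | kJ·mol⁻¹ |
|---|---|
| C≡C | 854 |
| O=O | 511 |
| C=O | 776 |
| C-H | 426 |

D(O-H) ≈ 469 kJ/mol

Let D be the O-H bond energy.
Σ(broken) = 2×854 + 4×426 + 5×511 = 5967
Σ(formed) = 8×776 + 4×D = 6208 + 4D
ΔH = Σ(broken) − Σ(formed) = (5967) − (6208 + 4D) = −241 − 4D
Setting this equal to −2117 kJ gives 4D = 1876, so D = 469 kJ/mol.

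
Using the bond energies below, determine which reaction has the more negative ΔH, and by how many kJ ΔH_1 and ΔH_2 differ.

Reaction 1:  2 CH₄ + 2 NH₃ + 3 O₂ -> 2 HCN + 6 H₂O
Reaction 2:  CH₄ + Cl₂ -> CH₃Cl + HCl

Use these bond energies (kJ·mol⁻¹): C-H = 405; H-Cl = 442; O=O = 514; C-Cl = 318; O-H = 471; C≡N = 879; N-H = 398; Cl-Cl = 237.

Reaction 1:
  Bonds broken (reactants):
    C-H: 8 × 405 = 3240
    N-H: 6 × 398 = 2388
    O=O: 3 × 514 = 1542
    Σ(broken) = 7170 kJ
  Bonds formed (products):
    C≡N: 2 × 879 = 1758
    C-H: 2 × 405 = 810
    O-H: 12 × 471 = 5652
    Σ(formed) = 8220 kJ
  ΔH_1 = 7170 − 8220 = −1050 kJ
Reaction 2:
  Bonds broken (reactants):
    C-H: 4 × 405 = 1620
    Cl-Cl: 1 × 237 = 237
    Σ(broken) = 1857 kJ
  Bonds formed (products):
    C-Cl: 1 × 318 = 318
    C-H: 3 × 405 = 1215
    H-Cl: 1 × 442 = 442
    Σ(formed) = 1975 kJ
  ΔH_2 = 1857 − 1975 = −118 kJ
ΔH_1 − ΔH_2 = −932 kJ, so reaction 1 has the more negative ΔH; |ΔH_1 − ΔH_2| = 932 kJ.

Reaction 1, by 932 kJ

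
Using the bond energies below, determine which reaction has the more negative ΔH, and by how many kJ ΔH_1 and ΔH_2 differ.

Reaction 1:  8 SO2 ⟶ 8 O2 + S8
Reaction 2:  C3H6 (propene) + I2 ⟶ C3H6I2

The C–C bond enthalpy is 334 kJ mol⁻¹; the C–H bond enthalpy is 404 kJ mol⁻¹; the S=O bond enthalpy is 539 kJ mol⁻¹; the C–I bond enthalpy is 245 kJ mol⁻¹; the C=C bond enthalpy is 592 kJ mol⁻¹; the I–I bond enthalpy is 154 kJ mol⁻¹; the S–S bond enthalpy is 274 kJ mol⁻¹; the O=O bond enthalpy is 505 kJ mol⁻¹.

Reaction 2, by 2470 kJ

Reaction 1:
  Bonds broken (reactants):
    S=O: 16 × 539 = 8624
    Σ(broken) = 8624 kJ
  Bonds formed (products):
    O=O: 8 × 505 = 4040
    S–S: 8 × 274 = 2192
    Σ(formed) = 6232 kJ
  ΔH_1 = 8624 − 6232 = +2392 kJ
Reaction 2:
  Bonds broken (reactants):
    C–C: 1 × 334 = 334
    C–H: 6 × 404 = 2424
    C=C: 1 × 592 = 592
    I–I: 1 × 154 = 154
    Σ(broken) = 3504 kJ
  Bonds formed (products):
    C–C: 2 × 334 = 668
    C–H: 6 × 404 = 2424
    C–I: 2 × 245 = 490
    Σ(formed) = 3582 kJ
  ΔH_2 = 3504 − 3582 = −78 kJ
ΔH_1 − ΔH_2 = +2470 kJ, so reaction 2 has the more negative ΔH; |ΔH_1 − ΔH_2| = 2470 kJ.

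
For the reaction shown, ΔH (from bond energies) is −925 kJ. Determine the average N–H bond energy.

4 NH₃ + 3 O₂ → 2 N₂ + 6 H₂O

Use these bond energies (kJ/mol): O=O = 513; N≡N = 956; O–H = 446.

Let D be the N–H bond energy.
Σ(broken) = 12×D + 3×513 = 1539 + 12D
Σ(formed) = 2×956 + 12×446 = 7264
ΔH = Σ(broken) − Σ(formed) = (1539 + 12D) − (7264) = −5725 + 12D
Setting this equal to −925 kJ gives 12D = 4800, so D = 400 kJ/mol.

D(N–H) ≈ 400 kJ/mol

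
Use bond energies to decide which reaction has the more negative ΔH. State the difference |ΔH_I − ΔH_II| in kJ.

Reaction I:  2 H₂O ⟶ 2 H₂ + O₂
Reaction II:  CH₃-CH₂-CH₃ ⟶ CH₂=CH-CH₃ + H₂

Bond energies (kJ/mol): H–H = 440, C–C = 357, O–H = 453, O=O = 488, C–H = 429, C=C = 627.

Reaction I:
  Bonds broken (reactants):
    O–H: 4 × 453 = 1812
    Σ(broken) = 1812 kJ
  Bonds formed (products):
    H–H: 2 × 440 = 880
    O=O: 1 × 488 = 488
    Σ(formed) = 1368 kJ
  ΔH_I = 1812 − 1368 = +444 kJ
Reaction II:
  Bonds broken (reactants):
    C–C: 2 × 357 = 714
    C–H: 8 × 429 = 3432
    Σ(broken) = 4146 kJ
  Bonds formed (products):
    C–C: 1 × 357 = 357
    C–H: 6 × 429 = 2574
    C=C: 1 × 627 = 627
    H–H: 1 × 440 = 440
    Σ(formed) = 3998 kJ
  ΔH_II = 4146 − 3998 = +148 kJ
ΔH_I − ΔH_II = +296 kJ, so reaction II has the more negative ΔH; |ΔH_I − ΔH_II| = 296 kJ.

Reaction II, by 296 kJ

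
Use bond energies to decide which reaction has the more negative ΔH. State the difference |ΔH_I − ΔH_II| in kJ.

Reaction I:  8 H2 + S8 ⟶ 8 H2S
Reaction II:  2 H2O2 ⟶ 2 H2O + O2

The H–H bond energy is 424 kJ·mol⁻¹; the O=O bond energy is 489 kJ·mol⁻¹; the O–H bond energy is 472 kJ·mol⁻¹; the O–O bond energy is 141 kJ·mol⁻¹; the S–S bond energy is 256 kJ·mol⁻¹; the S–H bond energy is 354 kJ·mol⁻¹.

Reaction I, by 17 kJ

Reaction I:
  Bonds broken (reactants):
    H–H: 8 × 424 = 3392
    S–S: 8 × 256 = 2048
    Σ(broken) = 5440 kJ
  Bonds formed (products):
    S–H: 16 × 354 = 5664
    Σ(formed) = 5664 kJ
  ΔH_I = 5440 − 5664 = −224 kJ
Reaction II:
  Bonds broken (reactants):
    O–H: 4 × 472 = 1888
    O–O: 2 × 141 = 282
    Σ(broken) = 2170 kJ
  Bonds formed (products):
    O–H: 4 × 472 = 1888
    O=O: 1 × 489 = 489
    Σ(formed) = 2377 kJ
  ΔH_II = 2170 − 2377 = −207 kJ
ΔH_I − ΔH_II = −17 kJ, so reaction I has the more negative ΔH; |ΔH_I − ΔH_II| = 17 kJ.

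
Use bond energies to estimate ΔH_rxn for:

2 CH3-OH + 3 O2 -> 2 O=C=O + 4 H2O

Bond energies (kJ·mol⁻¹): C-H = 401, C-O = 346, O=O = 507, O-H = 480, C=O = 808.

ΔH ≈ −1493 kJ

Bonds broken (reactants):
  C-H: 6 × 401 = 2406
  C-O: 2 × 346 = 692
  O-H: 2 × 480 = 960
  O=O: 3 × 507 = 1521
  Σ(broken) = 5579 kJ
Bonds formed (products):
  C=O: 4 × 808 = 3232
  O-H: 8 × 480 = 3840
  Σ(formed) = 7072 kJ
ΔH = Σ(broken) − Σ(formed) = 5579 − 7072 = −1493 kJ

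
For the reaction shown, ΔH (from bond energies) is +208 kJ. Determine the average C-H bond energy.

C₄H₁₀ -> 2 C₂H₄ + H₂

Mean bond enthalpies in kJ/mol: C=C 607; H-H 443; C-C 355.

D(C-H) ≈ 400 kJ/mol

Let D be the C-H bond energy.
Σ(broken) = 3×355 + 10×D = 1065 + 10D
Σ(formed) = 8×D + 2×607 + 1×443 = 1657 + 8D
ΔH = Σ(broken) − Σ(formed) = (1065 + 10D) − (1657 + 8D) = −592 + 2D
Setting this equal to +208 kJ gives 2D = 800, so D = 400 kJ/mol.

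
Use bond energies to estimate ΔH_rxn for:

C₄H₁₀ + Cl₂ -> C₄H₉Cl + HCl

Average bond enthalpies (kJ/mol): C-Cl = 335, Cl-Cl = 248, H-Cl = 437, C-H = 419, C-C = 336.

Bonds broken (reactants):
  C-C: 3 × 336 = 1008
  C-H: 10 × 419 = 4190
  Cl-Cl: 1 × 248 = 248
  Σ(broken) = 5446 kJ
Bonds formed (products):
  C-C: 3 × 336 = 1008
  C-Cl: 1 × 335 = 335
  C-H: 9 × 419 = 3771
  H-Cl: 1 × 437 = 437
  Σ(formed) = 5551 kJ
ΔH = Σ(broken) − Σ(formed) = 5446 − 5551 = −105 kJ

ΔH ≈ −105 kJ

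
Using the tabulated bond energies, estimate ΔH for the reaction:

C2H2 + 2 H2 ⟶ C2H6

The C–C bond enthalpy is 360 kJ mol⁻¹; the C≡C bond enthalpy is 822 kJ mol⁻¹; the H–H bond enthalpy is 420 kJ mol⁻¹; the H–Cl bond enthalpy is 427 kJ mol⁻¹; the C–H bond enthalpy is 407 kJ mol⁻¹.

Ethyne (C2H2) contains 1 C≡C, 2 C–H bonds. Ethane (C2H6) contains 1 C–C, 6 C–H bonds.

Bonds broken (reactants):
  C≡C: 1 × 822 = 822
  C–H: 2 × 407 = 814
  H–H: 2 × 420 = 840
  Σ(broken) = 2476 kJ
Bonds formed (products):
  C–C: 1 × 360 = 360
  C–H: 6 × 407 = 2442
  Σ(formed) = 2802 kJ
ΔH = Σ(broken) − Σ(formed) = 2476 − 2802 = −326 kJ

ΔH ≈ −326 kJ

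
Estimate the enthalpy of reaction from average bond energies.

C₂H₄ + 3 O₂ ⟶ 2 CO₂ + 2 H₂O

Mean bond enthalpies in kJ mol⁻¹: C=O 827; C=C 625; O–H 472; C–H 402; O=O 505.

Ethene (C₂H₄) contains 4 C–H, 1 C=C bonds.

ΔH ≈ −1448 kJ

Bonds broken (reactants):
  C–H: 4 × 402 = 1608
  C=C: 1 × 625 = 625
  O=O: 3 × 505 = 1515
  Σ(broken) = 3748 kJ
Bonds formed (products):
  C=O: 4 × 827 = 3308
  O–H: 4 × 472 = 1888
  Σ(formed) = 5196 kJ
ΔH = Σ(broken) − Σ(formed) = 3748 − 5196 = −1448 kJ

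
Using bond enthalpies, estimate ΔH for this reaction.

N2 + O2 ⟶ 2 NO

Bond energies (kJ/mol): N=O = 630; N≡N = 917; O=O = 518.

ΔH ≈ +175 kJ

Bonds broken (reactants):
  N≡N: 1 × 917 = 917
  O=O: 1 × 518 = 518
  Σ(broken) = 1435 kJ
Bonds formed (products):
  N=O: 2 × 630 = 1260
  Σ(formed) = 1260 kJ
ΔH = Σ(broken) − Σ(formed) = 1435 − 1260 = +175 kJ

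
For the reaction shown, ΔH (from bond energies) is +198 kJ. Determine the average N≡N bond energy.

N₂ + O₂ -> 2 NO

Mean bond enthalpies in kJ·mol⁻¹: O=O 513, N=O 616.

D(N≡N) ≈ 917 kJ/mol

Let D be the N≡N bond energy.
Σ(broken) = 1×D + 1×513 = 513 + D
Σ(formed) = 2×616 = 1232
ΔH = Σ(broken) − Σ(formed) = (513 + D) − (1232) = −719 + D
Setting this equal to +198 kJ gives D = 917 kJ/mol.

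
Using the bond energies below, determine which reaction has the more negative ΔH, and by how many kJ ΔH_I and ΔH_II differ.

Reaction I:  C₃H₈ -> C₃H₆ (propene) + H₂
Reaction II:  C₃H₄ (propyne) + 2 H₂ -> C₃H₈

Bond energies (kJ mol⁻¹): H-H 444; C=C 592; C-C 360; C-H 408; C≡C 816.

Reaction I:
  Bonds broken (reactants):
    C-C: 2 × 360 = 720
    C-H: 8 × 408 = 3264
    Σ(broken) = 3984 kJ
  Bonds formed (products):
    C-C: 1 × 360 = 360
    C-H: 6 × 408 = 2448
    C=C: 1 × 592 = 592
    H-H: 1 × 444 = 444
    Σ(formed) = 3844 kJ
  ΔH_I = 3984 − 3844 = +140 kJ
Reaction II:
  Bonds broken (reactants):
    C≡C: 1 × 816 = 816
    C-C: 1 × 360 = 360
    C-H: 4 × 408 = 1632
    H-H: 2 × 444 = 888
    Σ(broken) = 3696 kJ
  Bonds formed (products):
    C-C: 2 × 360 = 720
    C-H: 8 × 408 = 3264
    Σ(formed) = 3984 kJ
  ΔH_II = 3696 − 3984 = −288 kJ
ΔH_I − ΔH_II = +428 kJ, so reaction II has the more negative ΔH; |ΔH_I − ΔH_II| = 428 kJ.

Reaction II, by 428 kJ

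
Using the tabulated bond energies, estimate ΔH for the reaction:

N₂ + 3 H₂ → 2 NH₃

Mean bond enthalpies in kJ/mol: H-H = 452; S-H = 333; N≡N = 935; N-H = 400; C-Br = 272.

Bonds broken (reactants):
  H-H: 3 × 452 = 1356
  N≡N: 1 × 935 = 935
  Σ(broken) = 2291 kJ
Bonds formed (products):
  N-H: 6 × 400 = 2400
  Σ(formed) = 2400 kJ
ΔH = Σ(broken) − Σ(formed) = 2291 − 2400 = −109 kJ

ΔH ≈ −109 kJ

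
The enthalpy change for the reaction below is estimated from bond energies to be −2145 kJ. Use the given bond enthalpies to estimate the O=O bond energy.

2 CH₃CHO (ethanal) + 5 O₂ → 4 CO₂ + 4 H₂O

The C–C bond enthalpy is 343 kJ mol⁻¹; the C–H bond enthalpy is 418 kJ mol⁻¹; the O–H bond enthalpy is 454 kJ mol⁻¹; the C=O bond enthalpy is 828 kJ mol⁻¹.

Let D be the O=O bond energy.
Σ(broken) = 2×343 + 8×418 + 2×828 + 5×D = 5686 + 5D
Σ(formed) = 8×828 + 8×454 = 10256
ΔH = Σ(broken) − Σ(formed) = (5686 + 5D) − (10256) = −4570 + 5D
Setting this equal to −2145 kJ gives 5D = 2425, so D = 485 kJ/mol.

D(O=O) ≈ 485 kJ/mol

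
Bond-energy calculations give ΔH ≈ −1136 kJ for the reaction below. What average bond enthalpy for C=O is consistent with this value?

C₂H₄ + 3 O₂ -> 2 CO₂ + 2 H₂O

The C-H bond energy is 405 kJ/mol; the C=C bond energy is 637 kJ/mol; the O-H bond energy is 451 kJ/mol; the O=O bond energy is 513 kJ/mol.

D(C=O) ≈ 782 kJ/mol

Let D be the C=O bond energy.
Σ(broken) = 4×405 + 1×637 + 3×513 = 3796
Σ(formed) = 4×D + 4×451 = 1804 + 4D
ΔH = Σ(broken) − Σ(formed) = (3796) − (1804 + 4D) = +1992 − 4D
Setting this equal to −1136 kJ gives 4D = 3128, so D = 782 kJ/mol.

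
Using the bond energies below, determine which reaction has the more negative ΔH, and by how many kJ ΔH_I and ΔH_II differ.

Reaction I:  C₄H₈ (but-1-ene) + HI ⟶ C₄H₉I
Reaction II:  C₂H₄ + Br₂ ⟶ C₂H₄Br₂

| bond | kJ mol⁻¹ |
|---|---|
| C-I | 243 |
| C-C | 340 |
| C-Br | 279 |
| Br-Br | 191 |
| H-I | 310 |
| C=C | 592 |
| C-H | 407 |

Reaction I:
  Bonds broken (reactants):
    C-C: 2 × 340 = 680
    C-H: 8 × 407 = 3256
    C=C: 1 × 592 = 592
    H-I: 1 × 310 = 310
    Σ(broken) = 4838 kJ
  Bonds formed (products):
    C-C: 3 × 340 = 1020
    C-H: 9 × 407 = 3663
    C-I: 1 × 243 = 243
    Σ(formed) = 4926 kJ
  ΔH_I = 4838 − 4926 = −88 kJ
Reaction II:
  Bonds broken (reactants):
    Br-Br: 1 × 191 = 191
    C-H: 4 × 407 = 1628
    C=C: 1 × 592 = 592
    Σ(broken) = 2411 kJ
  Bonds formed (products):
    C-Br: 2 × 279 = 558
    C-C: 1 × 340 = 340
    C-H: 4 × 407 = 1628
    Σ(formed) = 2526 kJ
  ΔH_II = 2411 − 2526 = −115 kJ
ΔH_I − ΔH_II = +27 kJ, so reaction II has the more negative ΔH; |ΔH_I − ΔH_II| = 27 kJ.

Reaction II, by 27 kJ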